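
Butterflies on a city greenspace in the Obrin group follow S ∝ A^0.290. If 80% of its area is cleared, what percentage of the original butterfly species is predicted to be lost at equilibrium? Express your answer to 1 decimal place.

37.3%

S_new/S_old = (A_new/A_old)^z = 0.2^0.29
= exp(0.29 × ln 0.2) = exp(0.29 × -1.6094) = exp(-0.4667) ≈ 0.627
Fraction lost = 1 − 0.627 = 0.373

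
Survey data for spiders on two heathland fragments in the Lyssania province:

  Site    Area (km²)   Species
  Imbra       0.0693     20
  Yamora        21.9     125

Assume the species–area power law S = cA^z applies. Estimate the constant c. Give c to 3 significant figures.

z = ln(S₂/S₁) / ln(A₂/A₁) = ln(125/20) / ln(21.9/0.0693) = 1.8326 / 5.7558 = 0.3184
c = S₁ / A₁^z = 20 / 0.0693^0.3184 = 20 / 0.4275 = 46.79

46.8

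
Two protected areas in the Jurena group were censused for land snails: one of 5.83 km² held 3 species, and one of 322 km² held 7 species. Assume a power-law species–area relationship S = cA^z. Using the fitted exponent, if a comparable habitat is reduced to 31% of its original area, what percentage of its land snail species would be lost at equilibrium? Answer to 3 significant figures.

21.9%

z = ln(7/3) / ln(322/5.83) = 0.8473 / 4.0115 = 0.2112
S_new/S_old = (A_new/A_old)^z = 0.31^0.2112 = exp(0.2112 × -1.1712) = 0.7809
Fraction lost = 1 − 0.7809 = 0.2191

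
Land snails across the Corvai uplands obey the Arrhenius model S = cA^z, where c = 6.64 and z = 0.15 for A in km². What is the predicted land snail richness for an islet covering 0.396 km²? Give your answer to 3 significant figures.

S = 6.64 × 0.396^0.15 = 6.64 × 0.8703 ≈ 5.779

5.78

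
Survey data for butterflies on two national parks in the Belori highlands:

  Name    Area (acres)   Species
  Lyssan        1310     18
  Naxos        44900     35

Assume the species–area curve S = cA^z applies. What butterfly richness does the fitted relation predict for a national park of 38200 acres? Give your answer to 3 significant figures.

34.0

z = ln(35/18) / ln(44900/1310) = 0.6650 / 3.5344 = 0.1881
c = 18 / 1310^0.1881 = 18 / 3.859 = 4.664
S₃ = 4.664 × 38200^0.1881 = 4.664 × 7.279 ≈ 33.95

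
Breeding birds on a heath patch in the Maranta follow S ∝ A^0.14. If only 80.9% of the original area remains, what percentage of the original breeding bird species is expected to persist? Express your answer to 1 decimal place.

97.1%

S_new/S_old = (A_new/A_old)^z = 0.809^0.14
= exp(0.14 × ln 0.809) = exp(0.14 × -0.2120) = exp(-0.0297) ≈ 0.9708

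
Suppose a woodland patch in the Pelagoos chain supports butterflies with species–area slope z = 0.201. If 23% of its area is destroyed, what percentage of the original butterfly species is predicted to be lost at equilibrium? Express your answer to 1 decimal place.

S_new/S_old = (A_new/A_old)^z = 0.77^0.201
= exp(0.201 × ln 0.77) = exp(0.201 × -0.2614) = exp(-0.0525) ≈ 0.9488
Fraction lost = 1 − 0.9488 = 0.05118

5.1%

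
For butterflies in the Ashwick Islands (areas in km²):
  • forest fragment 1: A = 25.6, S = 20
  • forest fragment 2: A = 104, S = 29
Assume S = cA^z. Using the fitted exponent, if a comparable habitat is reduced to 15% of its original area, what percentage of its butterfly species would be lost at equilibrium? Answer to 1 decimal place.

39.5%

z = ln(29/20) / ln(104/25.6) = 0.3716 / 1.4018 = 0.2651
S_new/S_old = (A_new/A_old)^z = 0.15^0.2651 = exp(0.2651 × -1.8971) = 0.6048
Fraction lost = 1 − 0.6048 = 0.3952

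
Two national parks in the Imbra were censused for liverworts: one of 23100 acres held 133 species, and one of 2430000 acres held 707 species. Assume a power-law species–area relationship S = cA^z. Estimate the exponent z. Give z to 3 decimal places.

0.359

Taking logs: ln S = ln c + z ln A, so z = (ln S₂ − ln S₁)/(ln A₂ − ln A₁).
z = ln(707/133) / ln(2430000/23100) = ln(5.316) / ln(105.2) = 1.6707 / 4.6558 = 0.3588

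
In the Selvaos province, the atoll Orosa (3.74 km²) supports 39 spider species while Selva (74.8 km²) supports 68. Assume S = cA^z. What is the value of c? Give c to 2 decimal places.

30.53

z = ln(S₂/S₁) / ln(A₂/A₁) = ln(68/39) / ln(74.8/3.74) = 0.5559 / 2.9957 = 0.1856
c = S₁ / A₁^z = 39 / 3.74^0.1856 = 39 / 1.277 = 30.53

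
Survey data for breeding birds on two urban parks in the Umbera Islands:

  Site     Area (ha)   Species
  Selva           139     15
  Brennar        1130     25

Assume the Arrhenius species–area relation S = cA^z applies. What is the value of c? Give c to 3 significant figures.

4.50

z = ln(S₂/S₁) / ln(A₂/A₁) = ln(25/15) / ln(1130/139) = 0.5108 / 2.0955 = 0.2438
c = S₁ / A₁^z = 15 / 139^0.2438 = 15 / 3.33 = 4.505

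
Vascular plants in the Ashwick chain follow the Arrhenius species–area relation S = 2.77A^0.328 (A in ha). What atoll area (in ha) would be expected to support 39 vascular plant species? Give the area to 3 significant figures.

3180 ha

39 = 2.77 × A^0.328  ⇒  A^0.328 = 39/2.77 = 14.08
ln A = ln(14.08) / 0.328 = 2.6447 / 0.328 = 8.0632
A = e^8.0632 ≈ 3175 ha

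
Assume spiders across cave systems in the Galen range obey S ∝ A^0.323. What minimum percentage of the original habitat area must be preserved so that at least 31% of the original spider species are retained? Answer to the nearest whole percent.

Need (A_new/A_old)^0.323 = 0.31, so A_new/A_old = 0.31^(1/0.323) = 0.31^3.096
ln(A_new/A_old) = ln 0.31 / 0.323 = -1.1712 / 0.323 = -3.6260
A_new/A_old = e^-3.6260 ≈ 0.02662

3%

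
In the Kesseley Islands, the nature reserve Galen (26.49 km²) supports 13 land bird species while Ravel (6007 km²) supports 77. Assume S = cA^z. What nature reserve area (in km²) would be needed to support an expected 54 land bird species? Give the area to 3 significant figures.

2040 km²

z = ln(77/13) / ln(6007/26.49) = 1.7789 / 5.4239 = 0.3280
c = 13 / 26.49^0.3280 = 13 / 2.929 = 4.438
A = (54/4.438)^(1/0.3280) ⇒ ln A = ln(12.17)/0.3280 = 7.6188
A = e^7.6188 ≈ 2036 km²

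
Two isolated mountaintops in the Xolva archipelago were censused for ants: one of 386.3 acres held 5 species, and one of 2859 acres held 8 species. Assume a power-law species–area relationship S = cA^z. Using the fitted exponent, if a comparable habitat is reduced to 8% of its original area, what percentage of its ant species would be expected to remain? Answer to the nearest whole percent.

55%

z = ln(8/5) / ln(2859/386.3) = 0.4700 / 2.0016 = 0.2348
S_new/S_old = (A_new/A_old)^z = 0.08^0.2348 = exp(0.2348 × -2.5257) = 0.5526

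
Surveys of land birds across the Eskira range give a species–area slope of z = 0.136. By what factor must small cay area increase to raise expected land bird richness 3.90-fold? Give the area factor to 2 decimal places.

(A₂/A₁)^0.136 = 3.9, so A₂/A₁ = 3.9^(1/0.136) = 3.9^7.353
ln(A₂/A₁) = ln 3.9 / 0.136 = 1.3610 / 0.136 = 10.0072
A₂/A₁ = e^10.0072 ≈ 22185

22185.20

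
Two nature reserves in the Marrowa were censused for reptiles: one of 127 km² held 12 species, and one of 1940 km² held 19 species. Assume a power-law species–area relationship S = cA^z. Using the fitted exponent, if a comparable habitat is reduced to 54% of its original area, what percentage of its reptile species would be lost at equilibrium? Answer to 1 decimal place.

z = ln(19/12) / ln(1940/127) = 0.4595 / 2.7263 = 0.1686
S_new/S_old = (A_new/A_old)^z = 0.54^0.1686 = exp(0.1686 × -0.6162) = 0.9013
Fraction lost = 1 − 0.9013 = 0.09865

9.9%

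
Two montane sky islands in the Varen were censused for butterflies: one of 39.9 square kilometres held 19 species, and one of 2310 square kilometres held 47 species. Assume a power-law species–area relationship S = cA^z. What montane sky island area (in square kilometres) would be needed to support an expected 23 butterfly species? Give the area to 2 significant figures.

z = ln(47/19) / ln(2310/39.9) = 0.9057 / 4.0586 = 0.2232
c = 19 / 39.9^0.2232 = 19 / 2.276 = 8.346
A = (23/8.346)^(1/0.2232) ⇒ ln A = ln(2.756)/0.2232 = 4.5425
A = e^4.5425 ≈ 93.93 square kilometres

94 square kilometres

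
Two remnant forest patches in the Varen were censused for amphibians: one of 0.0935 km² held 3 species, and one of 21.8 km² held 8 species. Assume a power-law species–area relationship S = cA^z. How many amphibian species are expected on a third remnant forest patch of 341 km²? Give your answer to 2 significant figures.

z = ln(8/3) / ln(21.8/0.0935) = 0.9808 / 5.4517 = 0.1799
c = 3 / 0.0935^0.1799 = 3 / 0.6529 = 4.595
S₃ = 4.595 × 341^0.1799 = 4.595 × 2.855 ≈ 13.12

13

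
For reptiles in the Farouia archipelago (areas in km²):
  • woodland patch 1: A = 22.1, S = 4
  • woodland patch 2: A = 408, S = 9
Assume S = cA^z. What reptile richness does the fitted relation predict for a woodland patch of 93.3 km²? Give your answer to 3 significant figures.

5.97

z = ln(9/4) / ln(408/22.1) = 0.8109 / 2.9157 = 0.2781
c = 4 / 22.1^0.2781 = 4 / 2.365 = 1.691
S₃ = 1.691 × 93.3^0.2781 = 1.691 × 3.531 ≈ 5.971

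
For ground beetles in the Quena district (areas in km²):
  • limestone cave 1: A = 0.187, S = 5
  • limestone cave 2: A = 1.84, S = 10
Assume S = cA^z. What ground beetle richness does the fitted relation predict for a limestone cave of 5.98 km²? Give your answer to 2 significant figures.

z = ln(10/5) / ln(1.84/0.187) = 0.6931 / 2.2864 = 0.3032
c = 5 / 0.187^0.3032 = 5 / 0.6015 = 8.312
S₃ = 8.312 × 5.98^0.3032 = 8.312 × 1.72 ≈ 14.29

14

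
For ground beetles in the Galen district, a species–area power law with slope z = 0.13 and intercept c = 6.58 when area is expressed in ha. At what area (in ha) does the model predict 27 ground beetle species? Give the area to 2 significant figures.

27 = 6.58 × A^0.13  ⇒  A^0.13 = 27/6.58 = 4.103
ln A = ln(4.103) / 0.13 = 1.4118 / 0.13 = 10.8600
A = e^10.8600 ≈ 52053 ha

52000 ha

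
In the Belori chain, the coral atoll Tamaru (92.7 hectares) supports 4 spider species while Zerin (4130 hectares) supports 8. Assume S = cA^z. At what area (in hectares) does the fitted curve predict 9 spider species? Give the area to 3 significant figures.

7870 hectares

z = ln(8/4) / ln(4130/92.7) = 0.6931 / 3.7967 = 0.1826
c = 4 / 92.7^0.1826 = 4 / 2.286 = 1.75
A = (9/1.75)^(1/0.1826) ⇒ ln A = ln(5.144)/0.1826 = 8.9712
A = e^8.9712 ≈ 7873 hectares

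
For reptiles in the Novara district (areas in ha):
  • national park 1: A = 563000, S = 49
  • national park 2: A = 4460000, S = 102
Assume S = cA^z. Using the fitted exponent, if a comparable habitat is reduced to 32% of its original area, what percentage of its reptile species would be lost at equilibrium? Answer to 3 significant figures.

33.2%

z = ln(102/49) / ln(4460000/563000) = 0.7332 / 2.0696 = 0.3542
S_new/S_old = (A_new/A_old)^z = 0.32^0.3542 = exp(0.3542 × -1.1394) = 0.6679
Fraction lost = 1 − 0.6679 = 0.3321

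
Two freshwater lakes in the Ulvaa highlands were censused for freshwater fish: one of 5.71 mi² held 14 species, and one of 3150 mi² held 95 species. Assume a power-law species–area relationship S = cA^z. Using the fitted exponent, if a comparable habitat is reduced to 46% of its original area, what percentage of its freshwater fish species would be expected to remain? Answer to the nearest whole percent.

79%

z = ln(95/14) / ln(3150/5.71) = 1.9148 / 6.3129 = 0.3033
S_new/S_old = (A_new/A_old)^z = 0.46^0.3033 = exp(0.3033 × -0.7765) = 0.7901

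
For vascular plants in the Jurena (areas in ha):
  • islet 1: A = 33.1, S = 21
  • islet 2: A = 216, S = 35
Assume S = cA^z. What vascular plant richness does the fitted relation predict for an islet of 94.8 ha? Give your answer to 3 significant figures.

28.0

z = ln(35/21) / ln(216/33.1) = 0.5108 / 1.8757 = 0.2723
c = 21 / 33.1^0.2723 = 21 / 2.594 = 8.097
S₃ = 8.097 × 94.8^0.2723 = 8.097 × 3.454 ≈ 27.97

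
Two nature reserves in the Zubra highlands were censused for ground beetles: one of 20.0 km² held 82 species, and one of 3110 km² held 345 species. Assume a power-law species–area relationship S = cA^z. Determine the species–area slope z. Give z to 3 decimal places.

Taking logs: ln S = ln c + z ln A, so z = (ln S₂ − ln S₁)/(ln A₂ − ln A₁).
z = ln(345/82) / ln(3110/20) = ln(4.207) / ln(155.5) = 1.4368 / 5.0466 = 0.2847

0.285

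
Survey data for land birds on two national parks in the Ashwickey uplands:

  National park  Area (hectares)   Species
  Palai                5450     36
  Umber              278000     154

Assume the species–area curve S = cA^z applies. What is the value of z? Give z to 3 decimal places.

0.370

Taking logs: ln S = ln c + z ln A, so z = (ln S₂ − ln S₁)/(ln A₂ − ln A₁).
z = ln(154/36) / ln(278000/5450) = ln(4.278) / ln(51.01) = 1.4534 / 3.9320 = 0.3696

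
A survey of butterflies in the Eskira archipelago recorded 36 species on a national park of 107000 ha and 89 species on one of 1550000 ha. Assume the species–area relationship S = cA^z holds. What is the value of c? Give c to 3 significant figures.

z = ln(S₂/S₁) / ln(A₂/A₁) = ln(89/36) / ln(1550000/107000) = 0.9051 / 2.6732 = 0.3386
c = S₁ / A₁^z = 36 / 107000^0.3386 = 36 / 50.46 = 0.7135

0.714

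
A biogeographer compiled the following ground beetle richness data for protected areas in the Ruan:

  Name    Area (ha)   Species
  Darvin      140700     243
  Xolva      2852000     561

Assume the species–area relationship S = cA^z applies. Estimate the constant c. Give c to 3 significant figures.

9.00

z = ln(S₂/S₁) / ln(A₂/A₁) = ln(561/243) / ln(2852000/140700) = 0.8367 / 3.0091 = 0.2780
c = S₁ / A₁^z = 243 / 140700^0.2780 = 243 / 27 = 8.999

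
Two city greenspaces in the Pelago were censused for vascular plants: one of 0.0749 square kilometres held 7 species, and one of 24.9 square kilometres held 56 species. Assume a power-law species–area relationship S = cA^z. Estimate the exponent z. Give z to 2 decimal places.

0.36

Taking logs: ln S = ln c + z ln A, so z = (ln S₂ − ln S₁)/(ln A₂ − ln A₁).
z = ln(56/7) / ln(24.9/0.0749) = ln(8) / ln(332.4) = 2.0794 / 5.8065 = 0.3581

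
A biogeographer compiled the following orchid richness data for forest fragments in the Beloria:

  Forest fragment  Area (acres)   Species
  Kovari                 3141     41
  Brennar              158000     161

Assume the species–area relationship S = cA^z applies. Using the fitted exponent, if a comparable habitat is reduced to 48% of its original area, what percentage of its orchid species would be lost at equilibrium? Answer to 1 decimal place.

22.6%

z = ln(161/41) / ln(158000/3141) = 1.3678 / 3.9181 = 0.3491
S_new/S_old = (A_new/A_old)^z = 0.48^0.3491 = exp(0.3491 × -0.7340) = 0.774
Fraction lost = 1 − 0.774 = 0.226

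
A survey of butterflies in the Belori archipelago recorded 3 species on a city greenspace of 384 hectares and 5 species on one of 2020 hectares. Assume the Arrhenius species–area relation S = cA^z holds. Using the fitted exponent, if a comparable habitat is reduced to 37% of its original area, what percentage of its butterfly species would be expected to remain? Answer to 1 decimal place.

73.6%

z = ln(5/3) / ln(2020/384) = 0.5108 / 1.6602 = 0.3077
S_new/S_old = (A_new/A_old)^z = 0.37^0.3077 = exp(0.3077 × -0.9943) = 0.7364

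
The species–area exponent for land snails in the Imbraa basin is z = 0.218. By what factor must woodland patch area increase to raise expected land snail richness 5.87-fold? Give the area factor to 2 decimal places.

3356.32

(A₂/A₁)^0.218 = 5.87, so A₂/A₁ = 5.87^(1/0.218) = 5.87^4.587
ln(A₂/A₁) = ln 5.87 / 0.218 = 1.7699 / 0.218 = 8.1186
A₂/A₁ = e^8.1186 ≈ 3356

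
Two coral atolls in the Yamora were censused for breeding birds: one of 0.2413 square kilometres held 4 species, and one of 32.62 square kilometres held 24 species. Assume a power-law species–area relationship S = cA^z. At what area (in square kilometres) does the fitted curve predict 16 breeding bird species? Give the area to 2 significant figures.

z = ln(24/4) / ln(32.62/0.2413) = 1.7918 / 4.9066 = 0.3652
c = 4 / 0.2413^0.3652 = 4 / 0.595 = 6.723
A = (16/6.723)^(1/0.3652) ⇒ ln A = ln(2.38)/0.3652 = 2.3746
A = e^2.3746 ≈ 10.75 square kilometres

11 square kilometres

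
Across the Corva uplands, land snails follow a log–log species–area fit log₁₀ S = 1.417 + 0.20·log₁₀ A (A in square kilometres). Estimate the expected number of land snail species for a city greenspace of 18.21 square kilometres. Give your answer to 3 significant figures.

S = 26.12 × 18.21^0.2
ln S = ln 26.12 + 0.2 × ln 18.21 = 3.2628 + 0.2 × 2.9020 = 3.8432
S = e^3.8432 ≈ 46.67

46.7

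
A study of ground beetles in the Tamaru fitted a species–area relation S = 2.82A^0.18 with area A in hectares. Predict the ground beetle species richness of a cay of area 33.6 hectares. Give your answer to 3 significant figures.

5.31

S = 2.82 × 33.6^0.18
ln S = ln 2.82 + 0.18 × ln 33.6 = 1.0367 + 0.18 × 3.5145 = 1.6694
S = e^1.6694 ≈ 5.309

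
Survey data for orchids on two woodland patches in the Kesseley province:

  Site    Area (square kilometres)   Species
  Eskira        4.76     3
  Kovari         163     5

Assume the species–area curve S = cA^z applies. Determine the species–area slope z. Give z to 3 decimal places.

0.145

Taking logs: ln S = ln c + z ln A, so z = (ln S₂ − ln S₁)/(ln A₂ − ln A₁).
z = ln(5/3) / ln(163/4.76) = ln(1.667) / ln(34.24) = 0.5108 / 3.5335 = 0.1446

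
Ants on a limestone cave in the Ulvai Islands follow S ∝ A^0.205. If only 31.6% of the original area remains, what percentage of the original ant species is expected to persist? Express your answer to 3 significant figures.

S_new/S_old = (A_new/A_old)^z = 0.316^0.205
= exp(0.205 × ln 0.316) = exp(0.205 × -1.1520) = exp(-0.2362) ≈ 0.7897

79.0%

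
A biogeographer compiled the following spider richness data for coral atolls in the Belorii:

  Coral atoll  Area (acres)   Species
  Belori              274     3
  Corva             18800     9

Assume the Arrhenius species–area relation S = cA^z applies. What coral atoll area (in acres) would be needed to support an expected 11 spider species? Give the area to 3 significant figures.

40700 acres

z = ln(9/3) / ln(18800/274) = 1.0986 / 4.2285 = 0.2598
c = 3 / 274^0.2598 = 3 / 4.299 = 0.6979
A = (11/0.6979)^(1/0.2598) ⇒ ln A = ln(15.76)/0.2598 = 10.6140
A = e^10.6140 ≈ 40700 acres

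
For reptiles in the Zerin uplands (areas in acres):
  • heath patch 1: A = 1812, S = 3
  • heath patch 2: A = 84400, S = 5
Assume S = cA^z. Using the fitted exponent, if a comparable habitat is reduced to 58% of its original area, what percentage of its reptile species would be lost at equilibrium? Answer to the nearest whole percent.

7%

z = ln(5/3) / ln(84400/1812) = 0.5108 / 3.8411 = 0.1330
S_new/S_old = (A_new/A_old)^z = 0.58^0.1330 = exp(0.1330 × -0.5447) = 0.9301
Fraction lost = 1 − 0.9301 = 0.06988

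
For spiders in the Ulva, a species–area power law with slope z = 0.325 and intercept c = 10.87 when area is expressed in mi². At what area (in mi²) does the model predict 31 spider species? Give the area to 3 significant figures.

25.1 mi²

31 = 10.87 × A^0.325  ⇒  A^0.325 = 31/10.87 = 2.852
ln A = ln(2.852) / 0.325 = 1.0480 / 0.325 = 3.2246
A = e^3.2246 ≈ 25.14 mi²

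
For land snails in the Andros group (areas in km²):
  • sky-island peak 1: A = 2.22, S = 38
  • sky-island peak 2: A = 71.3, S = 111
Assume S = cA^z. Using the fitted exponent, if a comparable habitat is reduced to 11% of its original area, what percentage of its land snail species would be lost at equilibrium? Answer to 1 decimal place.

49.4%

z = ln(111/38) / ln(71.3/2.22) = 1.0719 / 3.4694 = 0.3090
S_new/S_old = (A_new/A_old)^z = 0.11^0.3090 = exp(0.3090 × -2.2073) = 0.5056
Fraction lost = 1 − 0.5056 = 0.4944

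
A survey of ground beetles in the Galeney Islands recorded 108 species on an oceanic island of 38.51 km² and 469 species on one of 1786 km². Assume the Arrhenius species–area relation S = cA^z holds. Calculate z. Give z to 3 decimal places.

0.383

Taking logs: ln S = ln c + z ln A, so z = (ln S₂ − ln S₁)/(ln A₂ − ln A₁).
z = ln(469/108) / ln(1786/38.51) = ln(4.343) / ln(46.38) = 1.4685 / 3.8368 = 0.3827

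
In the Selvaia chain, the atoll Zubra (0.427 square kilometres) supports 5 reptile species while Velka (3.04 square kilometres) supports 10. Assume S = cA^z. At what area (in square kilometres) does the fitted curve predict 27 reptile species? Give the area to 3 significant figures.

z = ln(10/5) / ln(3.04/0.427) = 0.6931 / 1.9628 = 0.3531
c = 5 / 0.427^0.3531 = 5 / 0.7404 = 6.753
A = (27/6.753)^(1/0.3531) ⇒ ln A = ln(3.998)/0.3531 = 3.9245
A = e^3.9245 ≈ 50.63 square kilometres

50.6 square kilometres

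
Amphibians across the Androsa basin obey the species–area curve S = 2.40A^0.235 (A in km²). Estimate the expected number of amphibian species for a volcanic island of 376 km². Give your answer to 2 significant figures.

S = 2.4 × 376^0.235
ln S = ln 2.4 + 0.235 × ln 376 = 0.8755 + 0.235 × 5.9296 = 2.2689
S = e^2.2689 ≈ 9.669

9.7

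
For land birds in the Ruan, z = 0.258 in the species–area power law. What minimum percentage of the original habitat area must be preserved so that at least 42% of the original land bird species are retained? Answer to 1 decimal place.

3.5%

Need (A_new/A_old)^0.258 = 0.42, so A_new/A_old = 0.42^(1/0.258) = 0.42^3.876
ln(A_new/A_old) = ln 0.42 / 0.258 = -0.8675 / 0.258 = -3.3624
A_new/A_old = e^-3.3624 ≈ 0.03465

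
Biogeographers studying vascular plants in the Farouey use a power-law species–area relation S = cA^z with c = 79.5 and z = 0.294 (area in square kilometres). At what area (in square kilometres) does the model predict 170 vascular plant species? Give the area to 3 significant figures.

13.3 square kilometres

170 = 79.5 × A^0.294  ⇒  A^0.294 = 170/79.5 = 2.138
ln A = ln(2.138) / 0.294 = 0.7600 / 0.294 = 2.5852
A = e^2.5852 ≈ 13.27 square kilometres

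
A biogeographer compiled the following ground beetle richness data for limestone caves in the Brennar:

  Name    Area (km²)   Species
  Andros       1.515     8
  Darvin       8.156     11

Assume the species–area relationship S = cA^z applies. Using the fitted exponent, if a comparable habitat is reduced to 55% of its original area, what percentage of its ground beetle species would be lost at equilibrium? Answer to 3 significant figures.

z = ln(11/8) / ln(8.156/1.515) = 0.3185 / 1.6833 = 0.1892
S_new/S_old = (A_new/A_old)^z = 0.55^0.1892 = exp(0.1892 × -0.5978) = 0.8931
Fraction lost = 1 − 0.8931 = 0.1069

10.7%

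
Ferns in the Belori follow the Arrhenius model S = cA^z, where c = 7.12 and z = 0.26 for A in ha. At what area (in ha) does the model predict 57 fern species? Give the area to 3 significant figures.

2980 ha

57 = 7.12 × A^0.26  ⇒  A^0.26 = 57/7.12 = 8.006
ln A = ln(8.006) / 0.26 = 2.0801 / 0.26 = 8.0006
A = e^8.0006 ≈ 2983 ha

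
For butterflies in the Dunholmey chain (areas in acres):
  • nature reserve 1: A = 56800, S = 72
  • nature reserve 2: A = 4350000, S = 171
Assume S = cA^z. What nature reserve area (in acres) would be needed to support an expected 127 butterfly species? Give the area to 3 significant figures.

978000 acres

z = ln(171/72) / ln(4350000/56800) = 0.8650 / 4.3384 = 0.1994
c = 72 / 56800^0.1994 = 72 / 8.87 = 8.117
A = (127/8.117)^(1/0.1994) ⇒ ln A = ln(15.65)/0.1994 = 13.7937
A = e^13.7937 ≈ 978419 acres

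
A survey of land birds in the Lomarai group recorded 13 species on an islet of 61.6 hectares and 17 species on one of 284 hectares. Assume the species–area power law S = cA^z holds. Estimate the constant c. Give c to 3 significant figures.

z = ln(S₂/S₁) / ln(A₂/A₁) = ln(17/13) / ln(284/61.6) = 0.2683 / 1.5283 = 0.1755
c = S₁ / A₁^z = 13 / 61.6^0.1755 = 13 / 2.061 = 6.307

6.31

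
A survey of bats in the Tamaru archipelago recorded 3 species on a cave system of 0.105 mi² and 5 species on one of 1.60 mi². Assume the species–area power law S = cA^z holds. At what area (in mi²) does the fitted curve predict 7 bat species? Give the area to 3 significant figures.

9.62 mi²

z = ln(5/3) / ln(1.6/0.105) = 0.5108 / 2.7238 = 0.1875
c = 3 / 0.105^0.1875 = 3 / 0.6553 = 4.578
A = (7/4.578)^(1/0.1875) ⇒ ln A = ln(1.529)/0.1875 = 2.2641
A = e^2.2641 ≈ 9.623 mi²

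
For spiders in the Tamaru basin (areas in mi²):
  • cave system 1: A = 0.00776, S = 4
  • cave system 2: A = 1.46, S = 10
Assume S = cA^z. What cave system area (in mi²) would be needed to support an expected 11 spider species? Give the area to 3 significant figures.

z = ln(10/4) / ln(1.46/0.00776) = 0.9163 / 5.2372 = 0.1750
c = 4 / 0.00776^0.1750 = 4 / 0.4274 = 9.359
A = (11/9.359)^(1/0.1750) ⇒ ln A = ln(1.175)/0.1750 = 0.9232
A = e^0.9232 ≈ 2.517 mi²

2.52 mi²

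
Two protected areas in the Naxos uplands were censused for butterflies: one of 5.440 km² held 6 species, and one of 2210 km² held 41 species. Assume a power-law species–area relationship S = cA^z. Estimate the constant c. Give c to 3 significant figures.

3.49

z = ln(S₂/S₁) / ln(A₂/A₁) = ln(41/6) / ln(2210/5.44) = 1.9218 / 6.0070 = 0.3199
c = S₁ / A₁^z = 6 / 5.44^0.3199 = 6 / 1.719 = 3.49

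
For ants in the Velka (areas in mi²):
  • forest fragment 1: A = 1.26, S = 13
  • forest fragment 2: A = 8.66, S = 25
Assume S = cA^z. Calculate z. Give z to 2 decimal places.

Taking logs: ln S = ln c + z ln A, so z = (ln S₂ − ln S₁)/(ln A₂ − ln A₁).
z = ln(25/13) / ln(8.66/1.26) = ln(1.923) / ln(6.873) = 0.6539 / 1.9276 = 0.3392

0.34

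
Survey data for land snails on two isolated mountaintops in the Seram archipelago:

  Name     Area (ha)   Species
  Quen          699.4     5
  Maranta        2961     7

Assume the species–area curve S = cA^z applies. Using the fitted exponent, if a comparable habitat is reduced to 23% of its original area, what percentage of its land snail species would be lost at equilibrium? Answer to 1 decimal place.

29.0%

z = ln(7/5) / ln(2961/699.4) = 0.3365 / 1.4431 = 0.2332
S_new/S_old = (A_new/A_old)^z = 0.23^0.2332 = exp(0.2332 × -1.4697) = 0.7099
Fraction lost = 1 − 0.7099 = 0.2901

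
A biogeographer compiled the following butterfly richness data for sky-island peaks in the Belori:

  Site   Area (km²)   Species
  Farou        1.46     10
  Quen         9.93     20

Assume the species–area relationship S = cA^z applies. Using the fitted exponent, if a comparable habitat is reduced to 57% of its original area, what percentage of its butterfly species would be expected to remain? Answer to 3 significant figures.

z = ln(20/10) / ln(9.93/1.46) = 0.6931 / 1.9171 = 0.3616
S_new/S_old = (A_new/A_old)^z = 0.57^0.3616 = exp(0.3616 × -0.5621) = 0.8161

81.6%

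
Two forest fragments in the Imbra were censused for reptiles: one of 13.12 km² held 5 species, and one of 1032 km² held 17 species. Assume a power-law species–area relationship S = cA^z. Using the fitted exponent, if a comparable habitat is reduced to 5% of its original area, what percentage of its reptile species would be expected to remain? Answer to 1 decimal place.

43.2%

z = ln(17/5) / ln(1032/13.12) = 1.2238 / 4.3651 = 0.2804
S_new/S_old = (A_new/A_old)^z = 0.05^0.2804 = exp(0.2804 × -2.9957) = 0.4318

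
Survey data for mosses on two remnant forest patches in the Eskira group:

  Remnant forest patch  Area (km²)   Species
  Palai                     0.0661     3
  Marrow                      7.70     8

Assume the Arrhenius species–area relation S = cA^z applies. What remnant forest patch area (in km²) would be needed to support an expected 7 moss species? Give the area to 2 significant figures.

4.0 km²

z = ln(8/3) / ln(7.7/0.0661) = 0.9808 / 4.7578 = 0.2062
c = 3 / 0.0661^0.2062 = 3 / 0.5712 = 5.252
A = (7/5.252)^(1/0.2062) ⇒ ln A = ln(1.333)/0.2062 = 1.3935
A = e^1.3935 ≈ 4.029 km²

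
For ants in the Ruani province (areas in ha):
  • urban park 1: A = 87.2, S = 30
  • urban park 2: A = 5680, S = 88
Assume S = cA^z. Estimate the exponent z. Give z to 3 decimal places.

0.258

Taking logs: ln S = ln c + z ln A, so z = (ln S₂ − ln S₁)/(ln A₂ − ln A₁).
z = ln(88/30) / ln(5680/87.2) = ln(2.933) / ln(65.14) = 1.0761 / 4.1765 = 0.2577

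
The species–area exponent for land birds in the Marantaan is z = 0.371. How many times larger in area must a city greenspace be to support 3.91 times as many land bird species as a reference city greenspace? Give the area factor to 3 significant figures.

39.5

(A₂/A₁)^0.371 = 3.91, so A₂/A₁ = 3.91^(1/0.371) = 3.91^2.695
ln(A₂/A₁) = ln 3.91 / 0.371 = 1.3635 / 0.371 = 3.6753
A₂/A₁ = e^3.6753 ≈ 39.46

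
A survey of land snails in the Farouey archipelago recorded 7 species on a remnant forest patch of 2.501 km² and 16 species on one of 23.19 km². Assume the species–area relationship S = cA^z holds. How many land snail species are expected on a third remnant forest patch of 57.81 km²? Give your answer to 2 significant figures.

z = ln(16/7) / ln(23.19/2.501) = 0.8267 / 2.2270 = 0.3712
c = 7 / 2.501^0.3712 = 7 / 1.405 = 4.981
S₃ = 4.981 × 57.81^0.3712 = 4.981 × 4.509 ≈ 22.46

22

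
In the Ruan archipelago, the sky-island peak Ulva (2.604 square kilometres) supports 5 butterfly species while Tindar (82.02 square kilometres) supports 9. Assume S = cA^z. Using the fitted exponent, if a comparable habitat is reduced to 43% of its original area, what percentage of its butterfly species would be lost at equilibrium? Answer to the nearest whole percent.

13%

z = ln(9/5) / ln(82.02/2.604) = 0.5878 / 3.4499 = 0.1704
S_new/S_old = (A_new/A_old)^z = 0.43^0.1704 = exp(0.1704 × -0.8440) = 0.8661
Fraction lost = 1 − 0.8661 = 0.1339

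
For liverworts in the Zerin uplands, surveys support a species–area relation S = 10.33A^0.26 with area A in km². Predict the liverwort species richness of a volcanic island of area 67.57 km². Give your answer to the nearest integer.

S = 10.33 × 67.57^0.26 = 10.33 × 2.99 ≈ 30.89

31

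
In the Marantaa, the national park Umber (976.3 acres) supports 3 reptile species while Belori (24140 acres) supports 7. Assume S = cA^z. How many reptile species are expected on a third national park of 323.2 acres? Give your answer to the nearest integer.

2

z = ln(7/3) / ln(24140/976.3) = 0.8473 / 3.2079 = 0.2641
c = 3 / 976.3^0.2641 = 3 / 6.161 = 0.4869
S₃ = 0.4869 × 323.2^0.2641 = 0.4869 × 4.601 ≈ 2.24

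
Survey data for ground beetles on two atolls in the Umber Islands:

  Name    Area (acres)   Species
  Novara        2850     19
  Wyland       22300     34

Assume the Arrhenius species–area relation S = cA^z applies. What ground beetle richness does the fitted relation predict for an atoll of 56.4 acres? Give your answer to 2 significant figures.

z = ln(34/19) / ln(22300/2850) = 0.5819 / 2.0573 = 0.2829
c = 19 / 2850^0.2829 = 19 / 9.489 = 2.002
S₃ = 2.002 × 56.4^0.2829 = 2.002 × 3.129 ≈ 6.264

6.3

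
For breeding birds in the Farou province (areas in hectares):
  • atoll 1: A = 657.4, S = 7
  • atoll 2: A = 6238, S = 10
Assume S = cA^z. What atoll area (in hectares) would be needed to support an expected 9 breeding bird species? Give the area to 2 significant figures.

z = ln(10/7) / ln(6238/657.4) = 0.3567 / 2.2501 = 0.1585
c = 7 / 657.4^0.1585 = 7 / 2.797 = 2.503
A = (9/2.503)^(1/0.1585) ⇒ ln A = ln(3.596)/0.1585 = 8.0737
A = e^8.0737 ≈ 3209 hectares

3200 hectares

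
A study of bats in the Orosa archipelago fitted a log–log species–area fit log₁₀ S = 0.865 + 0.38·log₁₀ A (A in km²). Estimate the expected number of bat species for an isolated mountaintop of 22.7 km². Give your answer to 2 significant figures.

24

S = 7.328 × 22.7^0.38
ln S = ln 7.328 + 0.38 × ln 22.7 = 1.9917 + 0.38 × 3.1224 = 3.1782
S = e^3.1782 ≈ 24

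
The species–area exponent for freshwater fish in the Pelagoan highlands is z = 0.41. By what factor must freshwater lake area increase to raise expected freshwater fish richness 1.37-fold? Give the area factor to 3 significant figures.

(A₂/A₁)^0.41 = 1.37, so A₂/A₁ = 1.37^(1/0.41) = 1.37^2.439
ln(A₂/A₁) = ln 1.37 / 0.41 = 0.3148 / 0.41 = 0.7678
A₂/A₁ = e^0.7678 ≈ 2.155

2.16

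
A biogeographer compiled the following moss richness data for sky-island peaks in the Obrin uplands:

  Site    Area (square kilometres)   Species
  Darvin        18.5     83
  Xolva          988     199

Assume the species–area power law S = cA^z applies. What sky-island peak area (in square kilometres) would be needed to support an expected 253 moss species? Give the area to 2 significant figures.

2900 square kilometres

z = ln(199/83) / ln(988/18.5) = 0.8745 / 3.9779 = 0.2198
c = 83 / 18.5^0.2198 = 83 / 1.899 = 43.7
A = (253/43.7)^(1/0.2198) ⇒ ln A = ln(5.789)/0.2198 = 7.9878
A = e^7.9878 ≈ 2945 square kilometres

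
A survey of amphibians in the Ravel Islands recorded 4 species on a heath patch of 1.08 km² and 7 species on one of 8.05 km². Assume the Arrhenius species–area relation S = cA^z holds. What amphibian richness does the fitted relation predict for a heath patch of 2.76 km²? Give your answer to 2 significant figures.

z = ln(7/4) / ln(8.05/1.08) = 0.5596 / 2.0087 = 0.2786
c = 4 / 1.08^0.2786 = 4 / 1.022 = 3.915
S₃ = 3.915 × 2.76^0.2786 = 3.915 × 1.327 ≈ 5.195

5.2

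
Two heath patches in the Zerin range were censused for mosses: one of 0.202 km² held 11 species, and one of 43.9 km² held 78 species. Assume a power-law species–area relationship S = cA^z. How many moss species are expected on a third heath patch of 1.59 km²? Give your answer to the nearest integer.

z = ln(78/11) / ln(43.9/0.202) = 1.9588 / 5.3814 = 0.3640
c = 11 / 0.202^0.3640 = 11 / 0.5587 = 19.69
S₃ = 19.69 × 1.59^0.3640 = 19.69 × 1.184 ≈ 23.31

23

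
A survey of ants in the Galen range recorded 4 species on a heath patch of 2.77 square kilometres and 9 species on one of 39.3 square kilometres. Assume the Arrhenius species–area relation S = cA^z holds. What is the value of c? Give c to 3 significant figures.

z = ln(S₂/S₁) / ln(A₂/A₁) = ln(9/4) / ln(39.3/2.77) = 0.8109 / 2.6524 = 0.3057
c = S₁ / A₁^z = 4 / 2.77^0.3057 = 4 / 1.365 = 2.929

2.93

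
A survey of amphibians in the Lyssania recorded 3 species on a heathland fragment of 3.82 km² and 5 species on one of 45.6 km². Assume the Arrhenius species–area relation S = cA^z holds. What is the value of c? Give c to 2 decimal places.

z = ln(S₂/S₁) / ln(A₂/A₁) = ln(5/3) / ln(45.6/3.82) = 0.5108 / 2.4797 = 0.2060
c = S₁ / A₁^z = 3 / 3.82^0.2060 = 3 / 1.318 = 2.276

2.28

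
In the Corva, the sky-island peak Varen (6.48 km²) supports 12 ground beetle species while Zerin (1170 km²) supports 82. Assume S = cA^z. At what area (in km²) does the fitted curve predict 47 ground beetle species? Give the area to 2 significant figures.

z = ln(82/12) / ln(1170/6.48) = 1.9218 / 5.1960 = 0.3699
c = 12 / 6.48^0.3699 = 12 / 1.996 = 6.012
A = (47/6.012)^(1/0.3699) ⇒ ln A = ln(7.818)/0.3699 = 5.5599
A = e^5.5599 ≈ 259.8 km²

260 km²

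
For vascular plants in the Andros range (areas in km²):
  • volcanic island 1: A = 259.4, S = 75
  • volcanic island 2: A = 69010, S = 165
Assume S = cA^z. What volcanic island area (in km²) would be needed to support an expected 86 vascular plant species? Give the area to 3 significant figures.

z = ln(165/75) / ln(69010/259.4) = 0.7885 / 5.5836 = 0.1412
c = 75 / 259.4^0.1412 = 75 / 2.192 = 34.21
A = (86/34.21)^(1/0.1412) ⇒ ln A = ln(2.514)/0.1412 = 6.5276
A = e^6.5276 ≈ 683.7 km²

684 km²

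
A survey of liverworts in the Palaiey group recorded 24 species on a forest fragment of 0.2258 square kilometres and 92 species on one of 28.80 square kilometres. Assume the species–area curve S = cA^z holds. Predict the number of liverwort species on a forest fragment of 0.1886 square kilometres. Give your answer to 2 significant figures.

z = ln(92/24) / ln(28.8/0.2258) = 1.3437 / 4.8485 = 0.2771
c = 24 / 0.2258^0.2771 = 24 / 0.662 = 36.25
S₃ = 36.25 × 0.1886^0.2771 = 36.25 × 0.6298 ≈ 22.83

23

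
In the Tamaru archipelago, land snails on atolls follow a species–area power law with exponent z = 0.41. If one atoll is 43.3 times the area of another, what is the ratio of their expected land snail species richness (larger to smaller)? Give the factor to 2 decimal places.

S₂/S₁ = (A₂/A₁)^z = 43.3^0.41
ln(S₂/S₁) = 0.41 × ln 43.3 = 0.41 × 3.7682 = 1.5449
S₂/S₁ = e^1.5449 ≈ 4.688

4.69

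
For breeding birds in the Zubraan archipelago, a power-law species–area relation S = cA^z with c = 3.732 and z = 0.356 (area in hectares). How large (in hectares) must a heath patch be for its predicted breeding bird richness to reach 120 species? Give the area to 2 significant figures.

120 = 3.732 × A^0.356  ⇒  A^0.356 = 120/3.732 = 32.15
ln A = ln(32.15) / 0.356 = 3.4705 / 0.356 = 9.7487
A = e^9.7487 ≈ 17132 hectares

17000 hectares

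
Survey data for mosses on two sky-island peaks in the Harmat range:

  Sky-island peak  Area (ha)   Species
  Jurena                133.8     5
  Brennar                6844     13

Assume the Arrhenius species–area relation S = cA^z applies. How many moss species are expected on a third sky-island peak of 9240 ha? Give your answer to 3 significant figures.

z = ln(13/5) / ln(6844/133.8) = 0.9555 / 3.9348 = 0.2428
c = 5 / 133.8^0.2428 = 5 / 3.284 = 1.523
S₃ = 1.523 × 9240^0.2428 = 1.523 × 9.184 ≈ 13.98

14.0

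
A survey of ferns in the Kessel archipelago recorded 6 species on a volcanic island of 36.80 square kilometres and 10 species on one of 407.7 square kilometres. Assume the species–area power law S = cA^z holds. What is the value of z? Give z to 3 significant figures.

0.212

Taking logs: ln S = ln c + z ln A, so z = (ln S₂ − ln S₁)/(ln A₂ − ln A₁).
z = ln(10/6) / ln(407.7/36.8) = ln(1.667) / ln(11.08) = 0.5108 / 2.4050 = 0.2124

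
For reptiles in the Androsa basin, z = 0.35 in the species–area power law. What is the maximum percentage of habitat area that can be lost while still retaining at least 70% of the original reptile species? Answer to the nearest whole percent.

64%

Need (A_new/A_old)^0.35 = 0.7, so A_new/A_old = 0.7^(1/0.35) = 0.7^2.857
ln(A_new/A_old) = ln 0.7 / 0.35 = -0.3567 / 0.35 = -1.0191
A_new/A_old = e^-1.0191 ≈ 0.3609
Fraction that can be lost = 1 − 0.3609 = 0.6391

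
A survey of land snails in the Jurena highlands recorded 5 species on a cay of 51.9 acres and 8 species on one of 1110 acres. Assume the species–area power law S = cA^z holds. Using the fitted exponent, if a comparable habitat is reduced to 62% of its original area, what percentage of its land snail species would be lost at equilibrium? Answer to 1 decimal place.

7.1%

z = ln(8/5) / ln(1110/51.9) = 0.4700 / 3.0628 = 0.1535
S_new/S_old = (A_new/A_old)^z = 0.62^0.1535 = exp(0.1535 × -0.4780) = 0.9293
Fraction lost = 1 − 0.9293 = 0.07073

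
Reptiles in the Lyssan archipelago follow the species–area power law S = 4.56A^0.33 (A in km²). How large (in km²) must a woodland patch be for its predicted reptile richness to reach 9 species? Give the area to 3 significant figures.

9 = 4.56 × A^0.33  ⇒  A^0.33 = 9/4.56 = 1.974
ln A = ln(1.974) / 0.33 = 0.6799 / 0.33 = 2.0603
A = e^2.0603 ≈ 7.848 km²

7.85 km²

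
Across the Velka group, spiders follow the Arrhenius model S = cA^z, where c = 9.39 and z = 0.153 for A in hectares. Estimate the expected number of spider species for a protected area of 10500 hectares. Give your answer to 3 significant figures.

38.7

S = 9.39 × 10500^0.153 = 9.39 × 4.123 ≈ 38.72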